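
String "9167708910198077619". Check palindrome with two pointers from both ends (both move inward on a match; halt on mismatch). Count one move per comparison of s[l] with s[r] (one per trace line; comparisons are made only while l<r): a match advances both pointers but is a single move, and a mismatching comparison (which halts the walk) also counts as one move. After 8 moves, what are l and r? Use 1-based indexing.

l=9, r=11

l=1 r=19: '9'=='9', l++,r--
l=2 r=18: '1'=='1', l++,r--
l=3 r=17: '6'=='6', l++,r--
l=4 r=16: '7'=='7', l++,r--
l=5 r=15: '7'=='7', l++,r--
l=6 r=14: '0'=='0', l++,r--
l=7 r=13: '8'=='8', l++,r--
l=8 r=12: '9'=='9', l++,r--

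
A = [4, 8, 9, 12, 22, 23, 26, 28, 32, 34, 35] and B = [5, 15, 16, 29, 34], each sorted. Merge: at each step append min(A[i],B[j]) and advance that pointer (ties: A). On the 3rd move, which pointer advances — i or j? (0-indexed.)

i

[i=0,j=0] A[i]=4<=B[j]=5 take 4 → i++
[i=1,j=0] A[i]=8>B[j]=5 take 5 → j++
[i=1,j=1] A[i]=8<=B[j]=15 take 8 → i++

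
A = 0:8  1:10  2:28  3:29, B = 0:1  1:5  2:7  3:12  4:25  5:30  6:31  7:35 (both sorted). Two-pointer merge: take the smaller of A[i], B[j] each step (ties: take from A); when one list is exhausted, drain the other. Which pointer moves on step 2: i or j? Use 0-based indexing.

j

[i=0,j=0] A[i]=8>B[j]=1 take 1 → j++
[i=0,j=1] A[i]=8>B[j]=5 take 5 → j++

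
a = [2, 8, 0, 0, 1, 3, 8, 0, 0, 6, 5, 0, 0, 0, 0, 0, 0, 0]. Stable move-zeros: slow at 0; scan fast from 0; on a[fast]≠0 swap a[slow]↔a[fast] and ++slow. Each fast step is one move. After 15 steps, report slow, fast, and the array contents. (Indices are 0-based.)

slow=7, fast=15, a=[2, 8, 1, 3, 8, 6, 5, 0, 0, 0, 0, 0, 0, 0, 0, 0, 0, 0]

(s=0,f=0) a[fast]=2≠0 swap→a[0]=2 → slow++,fast++
(s=1,f=1) a[fast]=8≠0 swap→a[1]=8 → slow++,fast++
(s=2,f=2) a[fast]=0 → fast++
(s=2,f=3) a[fast]=0 → fast++
(s=2,f=4) a[fast]=1≠0 swap→a[2]=1 → slow++,fast++
(s=3,f=5) a[fast]=3≠0 swap→a[3]=3 → slow++,fast++
(s=4,f=6) a[fast]=8≠0 swap→a[4]=8 → slow++,fast++
(s=5,f=7) a[fast]=0 → fast++
(s=5,f=8) a[fast]=0 → fast++
(s=5,f=9) a[fast]=6≠0 swap→a[5]=6 → slow++,fast++
(s=6,f=10) a[fast]=5≠0 swap→a[6]=5 → slow++,fast++
(s=7,f=11) a[fast]=0 → fast++
(s=7,f=12) a[fast]=0 → fast++
(s=7,f=13) a[fast]=0 → fast++
(s=7,f=14) a[fast]=0 → fast++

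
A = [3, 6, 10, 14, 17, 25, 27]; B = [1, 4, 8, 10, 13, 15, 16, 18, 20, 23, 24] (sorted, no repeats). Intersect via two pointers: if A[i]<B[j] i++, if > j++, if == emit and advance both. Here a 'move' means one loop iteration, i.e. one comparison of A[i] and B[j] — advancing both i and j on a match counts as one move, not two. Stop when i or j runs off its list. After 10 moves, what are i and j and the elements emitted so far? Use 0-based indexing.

i=4, j=7, emitted=[10]

i=0 j=0: 3>1, j++
i=0 j=1: 3<4, i++
i=1 j=1: 6>4, j++
i=1 j=2: 6<8, i++
i=2 j=2: 10>8, j++
i=2 j=3: 10==10 emit, i++,j++
i=3 j=4: 14>13, j++
i=3 j=5: 14<15, i++
i=4 j=5: 17>15, j++
i=4 j=6: 17>16, j++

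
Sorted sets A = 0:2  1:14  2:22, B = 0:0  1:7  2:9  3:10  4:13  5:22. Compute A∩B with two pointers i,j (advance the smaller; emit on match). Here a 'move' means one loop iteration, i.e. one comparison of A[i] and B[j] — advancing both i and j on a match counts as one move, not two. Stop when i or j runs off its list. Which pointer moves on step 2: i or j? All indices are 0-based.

i

[i=0,j=0] 2>0 → j++
[i=0,j=1] 2<7 → i++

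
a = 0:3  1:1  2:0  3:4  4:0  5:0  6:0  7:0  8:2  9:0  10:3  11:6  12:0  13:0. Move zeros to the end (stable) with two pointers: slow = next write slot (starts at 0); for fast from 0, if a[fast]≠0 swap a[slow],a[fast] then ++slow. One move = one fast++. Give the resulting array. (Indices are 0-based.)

[3, 1, 4, 2, 3, 6, 0, 0, 0, 0, 0, 0, 0, 0]

slow=0 fast=0: a[fast]=3≠0 swap→a[0]=3, slow++,fast++
slow=1 fast=1: a[fast]=1≠0 swap→a[1]=1, slow++,fast++
slow=2 fast=2: a[fast]=0, fast++
slow=2 fast=3: a[fast]=4≠0 swap→a[2]=4, slow++,fast++
slow=3 fast=4: a[fast]=0, fast++
slow=3 fast=5: a[fast]=0, fast++
slow=3 fast=6: a[fast]=0, fast++
slow=3 fast=7: a[fast]=0, fast++
slow=3 fast=8: a[fast]=2≠0 swap→a[3]=2, slow++,fast++
slow=4 fast=9: a[fast]=0, fast++
slow=4 fast=10: a[fast]=3≠0 swap→a[4]=3, slow++,fast++
slow=5 fast=11: a[fast]=6≠0 swap→a[5]=6, slow++,fast++
slow=6 fast=12: a[fast]=0, fast++
slow=6 fast=13: a[fast]=0, fast++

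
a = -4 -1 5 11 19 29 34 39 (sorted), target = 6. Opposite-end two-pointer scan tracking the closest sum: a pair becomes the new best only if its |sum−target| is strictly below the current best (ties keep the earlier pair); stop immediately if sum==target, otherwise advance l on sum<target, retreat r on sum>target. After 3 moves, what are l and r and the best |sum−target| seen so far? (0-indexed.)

l=0, r=4, best |Δ|=19

[0,7] -4+39=35 d=29 * → r--
[0,6] -4+34=30 d=24 * → r--
[0,5] -4+29=25 d=19 * → r--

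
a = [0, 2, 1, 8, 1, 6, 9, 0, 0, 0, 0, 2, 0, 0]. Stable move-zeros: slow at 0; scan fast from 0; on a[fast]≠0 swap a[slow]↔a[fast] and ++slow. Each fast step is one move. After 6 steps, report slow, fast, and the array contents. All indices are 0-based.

slow=5, fast=6, a=[2, 1, 8, 1, 6, 0, 9, 0, 0, 0, 0, 2, 0, 0]

(s=0,f=0) a[fast]=0 → fast++
(s=0,f=1) a[fast]=2≠0 swap→a[0]=2 → slow++,fast++
(s=1,f=2) a[fast]=1≠0 swap→a[1]=1 → slow++,fast++
(s=2,f=3) a[fast]=8≠0 swap→a[2]=8 → slow++,fast++
(s=3,f=4) a[fast]=1≠0 swap→a[3]=1 → slow++,fast++
(s=4,f=5) a[fast]=6≠0 swap→a[4]=6 → slow++,fast++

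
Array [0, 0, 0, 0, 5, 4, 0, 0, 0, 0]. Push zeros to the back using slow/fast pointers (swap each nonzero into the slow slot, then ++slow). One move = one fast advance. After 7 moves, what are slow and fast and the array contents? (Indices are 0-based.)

slow=0 fast=0: a[fast]=0, fast++
slow=0 fast=1: a[fast]=0, fast++
slow=0 fast=2: a[fast]=0, fast++
slow=0 fast=3: a[fast]=0, fast++
slow=0 fast=4: a[fast]=5≠0 swap→a[0]=5, slow++,fast++
slow=1 fast=5: a[fast]=4≠0 swap→a[1]=4, slow++,fast++
slow=2 fast=6: a[fast]=0, fast++

slow=2, fast=7, a=[5, 4, 0, 0, 0, 0, 0, 0, 0, 0]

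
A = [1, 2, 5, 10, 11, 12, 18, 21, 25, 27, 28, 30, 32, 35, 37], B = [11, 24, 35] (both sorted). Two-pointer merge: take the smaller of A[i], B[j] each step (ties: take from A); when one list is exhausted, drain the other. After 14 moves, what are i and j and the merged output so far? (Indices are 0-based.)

i=0 j=0: A[i]=1<=B[j]=11 take 1, i++
i=1 j=0: A[i]=2<=B[j]=11 take 2, i++
i=2 j=0: A[i]=5<=B[j]=11 take 5, i++
i=3 j=0: A[i]=10<=B[j]=11 take 10, i++
i=4 j=0: A[i]=11<=B[j]=11 take 11, i++
i=5 j=0: A[i]=12>B[j]=11 take 11, j++
i=5 j=1: A[i]=12<=B[j]=24 take 12, i++
i=6 j=1: A[i]=18<=B[j]=24 take 18, i++
i=7 j=1: A[i]=21<=B[j]=24 take 21, i++
i=8 j=1: A[i]=25>B[j]=24 take 24, j++
i=8 j=2: A[i]=25<=B[j]=35 take 25, i++
i=9 j=2: A[i]=27<=B[j]=35 take 27, i++
i=10 j=2: A[i]=28<=B[j]=35 take 28, i++
i=11 j=2: A[i]=30<=B[j]=35 take 30, i++

i=12, j=2, merged so far=[1, 2, 5, 10, 11, 11, 12, 18, 21, 24, 25, 27, 28, 30]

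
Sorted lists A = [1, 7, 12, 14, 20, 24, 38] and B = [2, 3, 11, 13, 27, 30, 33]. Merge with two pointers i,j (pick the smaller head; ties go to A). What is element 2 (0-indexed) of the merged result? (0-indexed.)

i=0 j=0: A[i]=1<=B[j]=2 take 1, i++
i=1 j=0: A[i]=7>B[j]=2 take 2, j++
i=1 j=1: A[i]=7>B[j]=3 take 3, j++
i=1 j=2: A[i]=7<=B[j]=11 take 7, i++
i=2 j=2: A[i]=12>B[j]=11 take 11, j++
i=2 j=3: A[i]=12<=B[j]=13 take 12, i++
i=3 j=3: A[i]=14>B[j]=13 take 13, j++
i=3 j=4: A[i]=14<=B[j]=27 take 14, i++
i=4 j=4: A[i]=20<=B[j]=27 take 20, i++
i=5 j=4: A[i]=24<=B[j]=27 take 24, i++
i=6 j=4: A[i]=38>B[j]=27 take 27, j++
i=6 j=5: A[i]=38>B[j]=30 take 30, j++
i=6 j=6: A[i]=38>B[j]=33 take 33, j++
i=6 j=7: B done, take A[i]=38, i++

merged[2] = 3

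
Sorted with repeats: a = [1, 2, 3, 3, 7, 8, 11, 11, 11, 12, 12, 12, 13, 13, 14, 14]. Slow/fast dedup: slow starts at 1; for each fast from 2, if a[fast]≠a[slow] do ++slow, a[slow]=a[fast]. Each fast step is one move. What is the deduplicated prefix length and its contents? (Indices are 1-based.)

length 9; prefix = [1, 2, 3, 7, 8, 11, 12, 13, 14]

slow=1 fast=2: a[fast]=2≠a[slow]=1 write a[2]=2, slow++,fast++
slow=2 fast=3: a[fast]=3≠a[slow]=2 write a[3]=3, slow++,fast++
slow=3 fast=4: a[fast]=3=a[slow] dup, fast++
slow=3 fast=5: a[fast]=7≠a[slow]=3 write a[4]=7, slow++,fast++
slow=4 fast=6: a[fast]=8≠a[slow]=7 write a[5]=8, slow++,fast++
slow=5 fast=7: a[fast]=11≠a[slow]=8 write a[6]=11, slow++,fast++
slow=6 fast=8: a[fast]=11=a[slow] dup, fast++
slow=6 fast=9: a[fast]=11=a[slow] dup, fast++
slow=6 fast=10: a[fast]=12≠a[slow]=11 write a[7]=12, slow++,fast++
slow=7 fast=11: a[fast]=12=a[slow] dup, fast++
slow=7 fast=12: a[fast]=12=a[slow] dup, fast++
slow=7 fast=13: a[fast]=13≠a[slow]=12 write a[8]=13, slow++,fast++
slow=8 fast=14: a[fast]=13=a[slow] dup, fast++
slow=8 fast=15: a[fast]=14≠a[slow]=13 write a[9]=14, slow++,fast++
slow=9 fast=16: a[fast]=14=a[slow] dup, fast++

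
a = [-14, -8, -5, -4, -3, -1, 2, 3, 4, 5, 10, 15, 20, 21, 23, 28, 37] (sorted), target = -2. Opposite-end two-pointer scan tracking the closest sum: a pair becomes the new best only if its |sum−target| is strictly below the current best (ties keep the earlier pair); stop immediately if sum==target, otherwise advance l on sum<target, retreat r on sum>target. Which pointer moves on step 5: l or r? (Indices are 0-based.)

[0,16] -14+37=23 d=25 * → r--
[0,15] -14+28=14 d=16 * → r--
[0,14] -14+23=9 d=11 * → r--
[0,13] -14+21=7 d=9 * → r--
[0,12] -14+20=6 d=8 * → r--

r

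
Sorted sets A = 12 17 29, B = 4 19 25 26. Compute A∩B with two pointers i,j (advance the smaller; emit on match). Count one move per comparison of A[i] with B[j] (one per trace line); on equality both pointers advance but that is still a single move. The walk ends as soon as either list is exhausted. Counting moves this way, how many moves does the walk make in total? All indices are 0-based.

6 moves

[i=0,j=0] 12>4 → j++
[i=0,j=1] 12<19 → i++
[i=1,j=1] 17<19 → i++
[i=2,j=1] 29>19 → j++
[i=2,j=2] 29>25 → j++
[i=2,j=3] 29>26 → j++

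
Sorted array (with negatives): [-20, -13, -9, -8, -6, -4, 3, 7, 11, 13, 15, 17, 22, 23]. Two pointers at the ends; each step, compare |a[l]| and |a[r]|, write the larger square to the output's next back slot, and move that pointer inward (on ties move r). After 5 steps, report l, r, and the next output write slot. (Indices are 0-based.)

l=1, r=9, next write slot=8

l=0 r=13: |-20|<=|23| out[13]=529, r--
l=0 r=12: |-20|<=|22| out[12]=484, r--
l=0 r=11: |-20|>|17| out[11]=400, l++
l=1 r=11: |-13|<=|17| out[10]=289, r--
l=1 r=10: |-13|<=|15| out[9]=225, r--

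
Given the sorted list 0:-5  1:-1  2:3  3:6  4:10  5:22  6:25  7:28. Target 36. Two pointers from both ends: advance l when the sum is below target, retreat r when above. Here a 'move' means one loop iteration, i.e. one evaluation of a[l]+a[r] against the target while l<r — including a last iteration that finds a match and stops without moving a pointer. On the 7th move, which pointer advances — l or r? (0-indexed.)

l=0 r=7: -5+28=23 <36, l++
l=1 r=7: -1+28=27 <36, l++
l=2 r=7: 3+28=31 <36, l++
l=3 r=7: 6+28=34 <36, l++
l=4 r=7: 10+28=38 >36, r--
l=4 r=6: 10+25=35 <36, l++
l=5 r=6: 22+25=47 >36, r--

r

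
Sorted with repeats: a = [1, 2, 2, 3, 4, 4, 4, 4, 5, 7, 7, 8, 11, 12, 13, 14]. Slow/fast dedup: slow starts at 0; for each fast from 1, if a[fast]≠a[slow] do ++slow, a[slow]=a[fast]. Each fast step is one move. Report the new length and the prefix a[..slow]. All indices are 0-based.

length 11; prefix = [1, 2, 3, 4, 5, 7, 8, 11, 12, 13, 14]

slow=0 fast=1: a[fast]=2≠a[slow]=1 write a[1]=2, slow++,fast++
slow=1 fast=2: a[fast]=2=a[slow] dup, fast++
slow=1 fast=3: a[fast]=3≠a[slow]=2 write a[2]=3, slow++,fast++
slow=2 fast=4: a[fast]=4≠a[slow]=3 write a[3]=4, slow++,fast++
slow=3 fast=5: a[fast]=4=a[slow] dup, fast++
slow=3 fast=6: a[fast]=4=a[slow] dup, fast++
slow=3 fast=7: a[fast]=4=a[slow] dup, fast++
slow=3 fast=8: a[fast]=5≠a[slow]=4 write a[4]=5, slow++,fast++
slow=4 fast=9: a[fast]=7≠a[slow]=5 write a[5]=7, slow++,fast++
slow=5 fast=10: a[fast]=7=a[slow] dup, fast++
slow=5 fast=11: a[fast]=8≠a[slow]=7 write a[6]=8, slow++,fast++
slow=6 fast=12: a[fast]=11≠a[slow]=8 write a[7]=11, slow++,fast++
slow=7 fast=13: a[fast]=12≠a[slow]=11 write a[8]=12, slow++,fast++
slow=8 fast=14: a[fast]=13≠a[slow]=12 write a[9]=13, slow++,fast++
slow=9 fast=15: a[fast]=14≠a[slow]=13 write a[10]=14, slow++,fast++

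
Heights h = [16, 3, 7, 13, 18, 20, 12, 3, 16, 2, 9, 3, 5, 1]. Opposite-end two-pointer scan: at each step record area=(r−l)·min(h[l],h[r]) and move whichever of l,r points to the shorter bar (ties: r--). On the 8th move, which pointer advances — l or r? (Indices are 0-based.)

l=0 r=13: min(16,1)*13=13 best=13 *, r--
l=0 r=12: min(16,5)*12=60 best=60 *, r--
l=0 r=11: min(16,3)*11=33 best=60, r--
l=0 r=10: min(16,9)*10=90 best=90 *, r--
l=0 r=9: min(16,2)*9=18 best=90, r--
l=0 r=8: min(16,16)*8=128 best=128 *, r--
l=0 r=7: min(16,3)*7=21 best=128, r--
l=0 r=6: min(16,12)*6=72 best=128, r--

r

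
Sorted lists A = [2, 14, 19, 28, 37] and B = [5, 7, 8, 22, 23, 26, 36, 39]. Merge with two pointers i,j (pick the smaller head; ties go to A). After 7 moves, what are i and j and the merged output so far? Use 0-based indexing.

i=3, j=4, merged so far=[2, 5, 7, 8, 14, 19, 22]

[i=0,j=0] A[i]=2<=B[j]=5 take 2 → i++
[i=1,j=0] A[i]=14>B[j]=5 take 5 → j++
[i=1,j=1] A[i]=14>B[j]=7 take 7 → j++
[i=1,j=2] A[i]=14>B[j]=8 take 8 → j++
[i=1,j=3] A[i]=14<=B[j]=22 take 14 → i++
[i=2,j=3] A[i]=19<=B[j]=22 take 19 → i++
[i=3,j=3] A[i]=28>B[j]=22 take 22 → j++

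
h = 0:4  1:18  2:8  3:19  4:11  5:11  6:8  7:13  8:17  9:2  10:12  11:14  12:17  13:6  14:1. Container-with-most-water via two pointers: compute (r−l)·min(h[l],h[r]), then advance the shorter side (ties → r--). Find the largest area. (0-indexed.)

[0,14] min(4,1)*14=14 best=14 * → r--
[0,13] min(4,6)*13=52 best=52 * → l++
[1,13] min(18,6)*12=72 best=72 * → r--
[1,12] min(18,17)*11=187 best=187 * → r--
[1,11] min(18,14)*10=140 best=187 → r--
[1,10] min(18,12)*9=108 best=187 → r--
[1,9] min(18,2)*8=16 best=187 → r--
[1,8] min(18,17)*7=119 best=187 → r--
[1,7] min(18,13)*6=78 best=187 → r--
[1,6] min(18,8)*5=40 best=187 → r--
[1,5] min(18,11)*4=44 best=187 → r--
[1,4] min(18,11)*3=33 best=187 → r--
[1,3] min(18,19)*2=36 best=187 → l++
[2,3] min(8,19)*1=8 best=187 → l++

max area = 187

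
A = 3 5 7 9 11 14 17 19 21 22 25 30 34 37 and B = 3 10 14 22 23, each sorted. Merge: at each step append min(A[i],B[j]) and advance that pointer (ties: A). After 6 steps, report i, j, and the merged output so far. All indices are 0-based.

i=0 j=0: A[i]=3<=B[j]=3 take 3, i++
i=1 j=0: A[i]=5>B[j]=3 take 3, j++
i=1 j=1: A[i]=5<=B[j]=10 take 5, i++
i=2 j=1: A[i]=7<=B[j]=10 take 7, i++
i=3 j=1: A[i]=9<=B[j]=10 take 9, i++
i=4 j=1: A[i]=11>B[j]=10 take 10, j++

i=4, j=2, merged so far=[3, 3, 5, 7, 9, 10]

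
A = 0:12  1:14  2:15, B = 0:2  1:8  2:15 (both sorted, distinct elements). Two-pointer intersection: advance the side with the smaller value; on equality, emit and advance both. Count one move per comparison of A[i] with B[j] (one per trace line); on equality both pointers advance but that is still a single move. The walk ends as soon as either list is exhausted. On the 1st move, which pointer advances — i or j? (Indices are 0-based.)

i=0 j=0: 12>2, j++

j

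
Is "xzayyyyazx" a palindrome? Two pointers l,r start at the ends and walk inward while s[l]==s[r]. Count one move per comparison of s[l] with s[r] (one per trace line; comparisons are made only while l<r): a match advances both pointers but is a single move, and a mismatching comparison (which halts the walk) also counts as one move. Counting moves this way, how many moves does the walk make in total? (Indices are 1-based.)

5 moves

[1,10] 'x'=='x' → l++,r--
[2,9] 'z'=='z' → l++,r--
[3,8] 'a'=='a' → l++,r--
[4,7] 'y'=='y' → l++,r--
[5,6] 'y'=='y' → l++,r--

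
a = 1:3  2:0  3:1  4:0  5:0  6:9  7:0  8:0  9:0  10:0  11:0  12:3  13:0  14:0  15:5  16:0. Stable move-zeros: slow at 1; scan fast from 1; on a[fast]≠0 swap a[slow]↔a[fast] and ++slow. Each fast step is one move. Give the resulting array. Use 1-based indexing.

slow=1 fast=1: a[fast]=3≠0 swap→a[1]=3, slow++,fast++
slow=2 fast=2: a[fast]=0, fast++
slow=2 fast=3: a[fast]=1≠0 swap→a[2]=1, slow++,fast++
slow=3 fast=4: a[fast]=0, fast++
slow=3 fast=5: a[fast]=0, fast++
slow=3 fast=6: a[fast]=9≠0 swap→a[3]=9, slow++,fast++
slow=4 fast=7: a[fast]=0, fast++
slow=4 fast=8: a[fast]=0, fast++
slow=4 fast=9: a[fast]=0, fast++
slow=4 fast=10: a[fast]=0, fast++
slow=4 fast=11: a[fast]=0, fast++
slow=4 fast=12: a[fast]=3≠0 swap→a[4]=3, slow++,fast++
slow=5 fast=13: a[fast]=0, fast++
slow=5 fast=14: a[fast]=0, fast++
slow=5 fast=15: a[fast]=5≠0 swap→a[5]=5, slow++,fast++
slow=6 fast=16: a[fast]=0, fast++

[3, 1, 9, 3, 5, 0, 0, 0, 0, 0, 0, 0, 0, 0, 0, 0]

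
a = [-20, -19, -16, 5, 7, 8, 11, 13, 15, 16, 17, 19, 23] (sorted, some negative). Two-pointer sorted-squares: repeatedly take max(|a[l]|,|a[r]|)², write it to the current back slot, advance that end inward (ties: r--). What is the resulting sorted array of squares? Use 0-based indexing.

[25, 49, 64, 121, 169, 225, 256, 256, 289, 361, 361, 400, 529]

l=0 r=12: |-20|<=|23| out[12]=529, r--
l=0 r=11: |-20|>|19| out[11]=400, l++
l=1 r=11: |-19|<=|19| out[10]=361, r--
l=1 r=10: |-19|>|17| out[9]=361, l++
l=2 r=10: |-16|<=|17| out[8]=289, r--
l=2 r=9: |-16|<=|16| out[7]=256, r--
l=2 r=8: |-16|>|15| out[6]=256, l++
l=3 r=8: |5|<=|15| out[5]=225, r--
l=3 r=7: |5|<=|13| out[4]=169, r--
l=3 r=6: |5|<=|11| out[3]=121, r--
l=3 r=5: |5|<=|8| out[2]=64, r--
l=3 r=4: |5|<=|7| out[1]=49, r--
l=3 r=3: |5|<=|5| out[0]=25, r--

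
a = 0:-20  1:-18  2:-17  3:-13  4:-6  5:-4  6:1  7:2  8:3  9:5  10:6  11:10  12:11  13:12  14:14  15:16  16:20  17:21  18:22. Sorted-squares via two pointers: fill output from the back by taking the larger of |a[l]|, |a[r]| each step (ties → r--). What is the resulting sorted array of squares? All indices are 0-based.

[1, 4, 9, 16, 25, 36, 36, 100, 121, 144, 169, 196, 256, 289, 324, 400, 400, 441, 484]

[0,18] |-20|<=|22| out[18]=484 → r--
[0,17] |-20|<=|21| out[17]=441 → r--
[0,16] |-20|<=|20| out[16]=400 → r--
[0,15] |-20|>|16| out[15]=400 → l++
[1,15] |-18|>|16| out[14]=324 → l++
[2,15] |-17|>|16| out[13]=289 → l++
[3,15] |-13|<=|16| out[12]=256 → r--
[3,14] |-13|<=|14| out[11]=196 → r--
[3,13] |-13|>|12| out[10]=169 → l++
[4,13] |-6|<=|12| out[9]=144 → r--
[4,12] |-6|<=|11| out[8]=121 → r--
[4,11] |-6|<=|10| out[7]=100 → r--
[4,10] |-6|<=|6| out[6]=36 → r--
[4,9] |-6|>|5| out[5]=36 → l++
[5,9] |-4|<=|5| out[4]=25 → r--
[5,8] |-4|>|3| out[3]=16 → l++
[6,8] |1|<=|3| out[2]=9 → r--
[6,7] |1|<=|2| out[1]=4 → r--
[6,6] |1|<=|1| out[0]=1 → r--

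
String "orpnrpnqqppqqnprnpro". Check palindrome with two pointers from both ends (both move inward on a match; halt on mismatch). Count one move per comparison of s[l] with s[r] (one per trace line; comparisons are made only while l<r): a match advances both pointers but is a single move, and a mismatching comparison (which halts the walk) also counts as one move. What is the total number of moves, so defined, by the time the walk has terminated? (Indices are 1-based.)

[1,20] 'o'=='o' → l++,r--
[2,19] 'r'=='r' → l++,r--
[3,18] 'p'=='p' → l++,r--
[4,17] 'n'=='n' → l++,r--
[5,16] 'r'=='r' → l++,r--
[6,15] 'p'=='p' → l++,r--
[7,14] 'n'=='n' → l++,r--
[8,13] 'q'=='q' → l++,r--
[9,12] 'q'=='q' → l++,r--
[10,11] 'p'=='p' → l++,r--

10 moves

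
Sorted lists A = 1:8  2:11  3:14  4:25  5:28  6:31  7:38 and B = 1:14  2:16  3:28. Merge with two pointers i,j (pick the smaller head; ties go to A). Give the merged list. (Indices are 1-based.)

[8, 11, 14, 14, 16, 25, 28, 28, 31, 38]

i=1 j=1: A[i]=8<=B[j]=14 take 8, i++
i=2 j=1: A[i]=11<=B[j]=14 take 11, i++
i=3 j=1: A[i]=14<=B[j]=14 take 14, i++
i=4 j=1: A[i]=25>B[j]=14 take 14, j++
i=4 j=2: A[i]=25>B[j]=16 take 16, j++
i=4 j=3: A[i]=25<=B[j]=28 take 25, i++
i=5 j=3: A[i]=28<=B[j]=28 take 28, i++
i=6 j=3: A[i]=31>B[j]=28 take 28, j++
i=6 j=4: B done, take A[i]=31, i++
i=7 j=4: B done, take A[i]=38, i++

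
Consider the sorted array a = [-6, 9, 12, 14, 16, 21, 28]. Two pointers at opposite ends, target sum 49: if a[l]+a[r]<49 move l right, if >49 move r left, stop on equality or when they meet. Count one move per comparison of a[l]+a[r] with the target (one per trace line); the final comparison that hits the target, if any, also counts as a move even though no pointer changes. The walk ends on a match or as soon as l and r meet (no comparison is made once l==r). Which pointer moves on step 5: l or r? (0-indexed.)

l

[0,6] -6+28=22 <49 → l++
[1,6] 9+28=37 <49 → l++
[2,6] 12+28=40 <49 → l++
[3,6] 14+28=42 <49 → l++
[4,6] 16+28=44 <49 → l++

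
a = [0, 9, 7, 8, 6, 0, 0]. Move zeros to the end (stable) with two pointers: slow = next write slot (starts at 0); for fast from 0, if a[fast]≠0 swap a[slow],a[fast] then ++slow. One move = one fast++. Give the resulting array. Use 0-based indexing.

[9, 7, 8, 6, 0, 0, 0]

slow=0 fast=0: a[fast]=0, fast++
slow=0 fast=1: a[fast]=9≠0 swap→a[0]=9, slow++,fast++
slow=1 fast=2: a[fast]=7≠0 swap→a[1]=7, slow++,fast++
slow=2 fast=3: a[fast]=8≠0 swap→a[2]=8, slow++,fast++
slow=3 fast=4: a[fast]=6≠0 swap→a[3]=6, slow++,fast++
slow=4 fast=5: a[fast]=0, fast++
slow=4 fast=6: a[fast]=0, fast++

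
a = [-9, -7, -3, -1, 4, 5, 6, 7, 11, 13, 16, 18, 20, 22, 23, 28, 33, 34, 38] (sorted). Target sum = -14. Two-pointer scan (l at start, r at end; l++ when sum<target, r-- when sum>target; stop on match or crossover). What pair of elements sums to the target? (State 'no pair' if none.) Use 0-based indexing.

l=0 r=18: -9+38=29 >-14, r--
l=0 r=17: -9+34=25 >-14, r--
l=0 r=16: -9+33=24 >-14, r--
l=0 r=15: -9+28=19 >-14, r--
l=0 r=14: -9+23=14 >-14, r--
l=0 r=13: -9+22=13 >-14, r--
l=0 r=12: -9+20=11 >-14, r--
l=0 r=11: -9+18=9 >-14, r--
l=0 r=10: -9+16=7 >-14, r--
l=0 r=9: -9+13=4 >-14, r--
l=0 r=8: -9+11=2 >-14, r--
l=0 r=7: -9+7=-2 >-14, r--
l=0 r=6: -9+6=-3 >-14, r--
l=0 r=5: -9+5=-4 >-14, r--
l=0 r=4: -9+4=-5 >-14, r--
l=0 r=3: -9+-1=-10 >-14, r--
l=0 r=2: -9+-3=-12 >-14, r--
l=0 r=1: -9+-7=-16 <-14, l++

no pair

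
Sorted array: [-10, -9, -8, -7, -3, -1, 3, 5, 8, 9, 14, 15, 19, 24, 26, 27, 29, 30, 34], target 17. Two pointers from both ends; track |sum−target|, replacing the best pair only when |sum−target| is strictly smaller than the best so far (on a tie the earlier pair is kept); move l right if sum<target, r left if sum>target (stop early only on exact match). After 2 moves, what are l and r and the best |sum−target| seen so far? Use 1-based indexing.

l=1 r=19: -10+34=24 d=7 *, r--
l=1 r=18: -10+30=20 d=3 *, r--

l=1, r=17, best |Δ|=3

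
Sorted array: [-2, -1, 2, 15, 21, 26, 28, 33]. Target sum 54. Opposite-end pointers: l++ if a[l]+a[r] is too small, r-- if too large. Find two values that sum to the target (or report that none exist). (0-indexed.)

(21, 33)

l=0 r=7: -2+33=31 <54, l++
l=1 r=7: -1+33=32 <54, l++
l=2 r=7: 2+33=35 <54, l++
l=3 r=7: 15+33=48 <54, l++
l=4 r=7: 21+33=54, found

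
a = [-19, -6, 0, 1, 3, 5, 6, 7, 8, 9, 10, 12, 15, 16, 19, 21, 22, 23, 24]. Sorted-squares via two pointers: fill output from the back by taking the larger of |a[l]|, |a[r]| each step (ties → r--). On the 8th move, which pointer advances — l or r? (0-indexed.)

r

[0,18] |-19|<=|24| out[18]=576 → r--
[0,17] |-19|<=|23| out[17]=529 → r--
[0,16] |-19|<=|22| out[16]=484 → r--
[0,15] |-19|<=|21| out[15]=441 → r--
[0,14] |-19|<=|19| out[14]=361 → r--
[0,13] |-19|>|16| out[13]=361 → l++
[1,13] |-6|<=|16| out[12]=256 → r--
[1,12] |-6|<=|15| out[11]=225 → r--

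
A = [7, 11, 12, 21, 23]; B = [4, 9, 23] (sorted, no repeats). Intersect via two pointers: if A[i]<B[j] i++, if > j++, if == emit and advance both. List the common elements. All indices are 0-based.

intersection = [23]

i=0 j=0: 7>4, j++
i=0 j=1: 7<9, i++
i=1 j=1: 11>9, j++
i=1 j=2: 11<23, i++
i=2 j=2: 12<23, i++
i=3 j=2: 21<23, i++
i=4 j=2: 23==23 emit, i++,j++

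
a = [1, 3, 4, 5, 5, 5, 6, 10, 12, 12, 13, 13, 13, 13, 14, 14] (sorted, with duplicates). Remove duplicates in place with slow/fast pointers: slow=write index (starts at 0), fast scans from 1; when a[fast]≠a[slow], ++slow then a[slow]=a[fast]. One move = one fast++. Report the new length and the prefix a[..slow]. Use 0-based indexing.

(s=0,f=1) a[fast]=3≠a[slow]=1 write a[1]=3 → slow++,fast++
(s=1,f=2) a[fast]=4≠a[slow]=3 write a[2]=4 → slow++,fast++
(s=2,f=3) a[fast]=5≠a[slow]=4 write a[3]=5 → slow++,fast++
(s=3,f=4) a[fast]=5=a[slow] dup → fast++
(s=3,f=5) a[fast]=5=a[slow] dup → fast++
(s=3,f=6) a[fast]=6≠a[slow]=5 write a[4]=6 → slow++,fast++
(s=4,f=7) a[fast]=10≠a[slow]=6 write a[5]=10 → slow++,fast++
(s=5,f=8) a[fast]=12≠a[slow]=10 write a[6]=12 → slow++,fast++
(s=6,f=9) a[fast]=12=a[slow] dup → fast++
(s=6,f=10) a[fast]=13≠a[slow]=12 write a[7]=13 → slow++,fast++
(s=7,f=11) a[fast]=13=a[slow] dup → fast++
(s=7,f=12) a[fast]=13=a[slow] dup → fast++
(s=7,f=13) a[fast]=13=a[slow] dup → fast++
(s=7,f=14) a[fast]=14≠a[slow]=13 write a[8]=14 → slow++,fast++
(s=8,f=15) a[fast]=14=a[slow] dup → fast++

length 9; prefix = [1, 3, 4, 5, 6, 10, 12, 13, 14]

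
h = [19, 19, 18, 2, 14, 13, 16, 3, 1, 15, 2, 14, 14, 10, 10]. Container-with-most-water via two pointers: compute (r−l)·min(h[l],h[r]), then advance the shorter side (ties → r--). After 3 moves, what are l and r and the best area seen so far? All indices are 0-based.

l=0, r=11, best area=168

[0,14] min(19,10)*14=140 best=140 * → r--
[0,13] min(19,10)*13=130 best=140 → r--
[0,12] min(19,14)*12=168 best=168 * → r--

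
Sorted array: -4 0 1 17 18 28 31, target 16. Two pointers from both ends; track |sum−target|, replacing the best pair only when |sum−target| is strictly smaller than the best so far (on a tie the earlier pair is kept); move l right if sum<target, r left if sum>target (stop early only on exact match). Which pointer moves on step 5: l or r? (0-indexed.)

[0,6] -4+31=27 d=11 * → r--
[0,5] -4+28=24 d=8 * → r--
[0,4] -4+18=14 d=2 * → l++
[1,4] 0+18=18 d=2 → r--
[1,3] 0+17=17 d=1 * → r--

r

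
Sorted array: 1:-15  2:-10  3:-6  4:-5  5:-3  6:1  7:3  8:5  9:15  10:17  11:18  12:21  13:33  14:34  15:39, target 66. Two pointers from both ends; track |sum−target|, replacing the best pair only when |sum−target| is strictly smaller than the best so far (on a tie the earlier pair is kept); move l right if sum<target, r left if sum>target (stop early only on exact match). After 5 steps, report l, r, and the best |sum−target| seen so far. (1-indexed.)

l=6, r=15, best |Δ|=30

l=1 r=15: -15+39=24 d=42 *, l++
l=2 r=15: -10+39=29 d=37 *, l++
l=3 r=15: -6+39=33 d=33 *, l++
l=4 r=15: -5+39=34 d=32 *, l++
l=5 r=15: -3+39=36 d=30 *, l++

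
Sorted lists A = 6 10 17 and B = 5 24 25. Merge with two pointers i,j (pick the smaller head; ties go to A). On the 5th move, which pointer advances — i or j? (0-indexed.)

j

i=0 j=0: A[i]=6>B[j]=5 take 5, j++
i=0 j=1: A[i]=6<=B[j]=24 take 6, i++
i=1 j=1: A[i]=10<=B[j]=24 take 10, i++
i=2 j=1: A[i]=17<=B[j]=24 take 17, i++
i=3 j=1: A done, take B[j]=24, j++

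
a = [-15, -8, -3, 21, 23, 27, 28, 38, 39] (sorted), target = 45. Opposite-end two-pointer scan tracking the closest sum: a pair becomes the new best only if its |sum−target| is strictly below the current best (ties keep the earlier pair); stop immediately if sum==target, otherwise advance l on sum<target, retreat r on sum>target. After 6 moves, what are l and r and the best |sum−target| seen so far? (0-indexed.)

l=3, r=5, best |Δ|=4

[0,8] -15+39=24 d=21 * → l++
[1,8] -8+39=31 d=14 * → l++
[2,8] -3+39=36 d=9 * → l++
[3,8] 21+39=60 d=15 → r--
[3,7] 21+38=59 d=14 → r--
[3,6] 21+28=49 d=4 * → r--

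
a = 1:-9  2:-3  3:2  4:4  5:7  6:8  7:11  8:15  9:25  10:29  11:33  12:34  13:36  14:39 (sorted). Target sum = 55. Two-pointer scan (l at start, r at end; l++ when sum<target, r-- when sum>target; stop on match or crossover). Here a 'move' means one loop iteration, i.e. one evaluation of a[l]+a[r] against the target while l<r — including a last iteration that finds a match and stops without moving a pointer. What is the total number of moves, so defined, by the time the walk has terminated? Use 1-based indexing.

13 moves

[1,14] -9+39=30 <55 → l++
[2,14] -3+39=36 <55 → l++
[3,14] 2+39=41 <55 → l++
[4,14] 4+39=43 <55 → l++
[5,14] 7+39=46 <55 → l++
[6,14] 8+39=47 <55 → l++
[7,14] 11+39=50 <55 → l++
[8,14] 15+39=54 <55 → l++
[9,14] 25+39=64 >55 → r--
[9,13] 25+36=61 >55 → r--
[9,12] 25+34=59 >55 → r--
[9,11] 25+33=58 >55 → r--
[9,10] 25+29=54 <55 → l++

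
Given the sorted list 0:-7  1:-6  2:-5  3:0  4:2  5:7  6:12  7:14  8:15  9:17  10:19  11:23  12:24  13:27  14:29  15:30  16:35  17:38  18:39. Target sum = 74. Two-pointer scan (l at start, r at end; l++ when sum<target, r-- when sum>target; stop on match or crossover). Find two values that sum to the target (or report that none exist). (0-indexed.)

(35, 39)

[0,18] -7+39=32 <74 → l++
[1,18] -6+39=33 <74 → l++
[2,18] -5+39=34 <74 → l++
[3,18] 0+39=39 <74 → l++
[4,18] 2+39=41 <74 → l++
[5,18] 7+39=46 <74 → l++
[6,18] 12+39=51 <74 → l++
[7,18] 14+39=53 <74 → l++
[8,18] 15+39=54 <74 → l++
[9,18] 17+39=56 <74 → l++
[10,18] 19+39=58 <74 → l++
[11,18] 23+39=62 <74 → l++
[12,18] 24+39=63 <74 → l++
[13,18] 27+39=66 <74 → l++
[14,18] 29+39=68 <74 → l++
[15,18] 30+39=69 <74 → l++
[16,18] 35+39=74 → found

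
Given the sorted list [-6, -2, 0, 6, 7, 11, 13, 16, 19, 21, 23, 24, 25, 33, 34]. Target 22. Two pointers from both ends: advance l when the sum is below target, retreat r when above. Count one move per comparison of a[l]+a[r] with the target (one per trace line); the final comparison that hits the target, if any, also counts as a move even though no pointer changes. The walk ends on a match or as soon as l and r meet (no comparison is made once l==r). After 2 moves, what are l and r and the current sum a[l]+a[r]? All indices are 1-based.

l=1 r=15: -6+34=28 >22, r--
l=1 r=14: -6+33=27 >22, r--

l=1, r=13, sum=19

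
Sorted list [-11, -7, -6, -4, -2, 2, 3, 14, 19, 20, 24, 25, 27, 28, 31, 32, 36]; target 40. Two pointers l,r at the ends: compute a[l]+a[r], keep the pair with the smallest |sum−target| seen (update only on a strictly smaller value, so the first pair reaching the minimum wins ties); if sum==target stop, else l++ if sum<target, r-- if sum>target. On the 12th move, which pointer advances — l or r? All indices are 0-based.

l=0 r=16: -11+36=25 d=15 *, l++
l=1 r=16: -7+36=29 d=11 *, l++
l=2 r=16: -6+36=30 d=10 *, l++
l=3 r=16: -4+36=32 d=8 *, l++
l=4 r=16: -2+36=34 d=6 *, l++
l=5 r=16: 2+36=38 d=2 *, l++
l=6 r=16: 3+36=39 d=1 *, l++
l=7 r=16: 14+36=50 d=10, r--
l=7 r=15: 14+32=46 d=6, r--
l=7 r=14: 14+31=45 d=5, r--
l=7 r=13: 14+28=42 d=2, r--
l=7 r=12: 14+27=41 d=1, r--

r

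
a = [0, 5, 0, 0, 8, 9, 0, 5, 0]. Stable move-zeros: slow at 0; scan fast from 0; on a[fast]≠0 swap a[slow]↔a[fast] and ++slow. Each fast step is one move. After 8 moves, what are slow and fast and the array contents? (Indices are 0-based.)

slow=4, fast=8, a=[5, 8, 9, 5, 0, 0, 0, 0, 0]

slow=0 fast=0: a[fast]=0, fast++
slow=0 fast=1: a[fast]=5≠0 swap→a[0]=5, slow++,fast++
slow=1 fast=2: a[fast]=0, fast++
slow=1 fast=3: a[fast]=0, fast++
slow=1 fast=4: a[fast]=8≠0 swap→a[1]=8, slow++,fast++
slow=2 fast=5: a[fast]=9≠0 swap→a[2]=9, slow++,fast++
slow=3 fast=6: a[fast]=0, fast++
slow=3 fast=7: a[fast]=5≠0 swap→a[3]=5, slow++,fast++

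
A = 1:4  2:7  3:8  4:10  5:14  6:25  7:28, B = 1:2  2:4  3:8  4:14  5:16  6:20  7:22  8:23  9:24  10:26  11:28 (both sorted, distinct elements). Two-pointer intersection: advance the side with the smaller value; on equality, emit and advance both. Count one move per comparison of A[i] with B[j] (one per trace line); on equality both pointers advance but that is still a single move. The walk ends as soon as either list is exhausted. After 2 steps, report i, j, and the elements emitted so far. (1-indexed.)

i=1 j=1: 4>2, j++
i=1 j=2: 4==4 emit, i++,j++

i=2, j=3, emitted=[4]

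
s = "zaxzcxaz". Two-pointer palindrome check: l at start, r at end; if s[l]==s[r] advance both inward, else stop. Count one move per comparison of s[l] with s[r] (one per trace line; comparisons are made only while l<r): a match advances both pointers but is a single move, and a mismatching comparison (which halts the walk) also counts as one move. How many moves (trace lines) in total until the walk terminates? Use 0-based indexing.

[0,7] 'z'=='z' → l++,r--
[1,6] 'a'=='a' → l++,r--
[2,5] 'x'=='x' → l++,r--
[3,4] 'z'!='c' → stop

4 moves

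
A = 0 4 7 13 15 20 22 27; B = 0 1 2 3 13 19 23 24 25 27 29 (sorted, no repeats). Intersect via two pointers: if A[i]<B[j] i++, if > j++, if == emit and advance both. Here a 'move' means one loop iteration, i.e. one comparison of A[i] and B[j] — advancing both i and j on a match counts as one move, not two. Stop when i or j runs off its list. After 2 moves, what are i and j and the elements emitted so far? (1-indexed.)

i=1 j=1: 0==0 emit, i++,j++
i=2 j=2: 4>1, j++

i=2, j=3, emitted=[0]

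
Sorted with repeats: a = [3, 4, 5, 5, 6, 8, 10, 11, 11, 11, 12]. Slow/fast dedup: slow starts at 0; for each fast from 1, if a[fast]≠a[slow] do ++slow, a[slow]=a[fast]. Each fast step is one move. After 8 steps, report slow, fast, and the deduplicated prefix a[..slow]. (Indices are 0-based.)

(s=0,f=1) a[fast]=4≠a[slow]=3 write a[1]=4 → slow++,fast++
(s=1,f=2) a[fast]=5≠a[slow]=4 write a[2]=5 → slow++,fast++
(s=2,f=3) a[fast]=5=a[slow] dup → fast++
(s=2,f=4) a[fast]=6≠a[slow]=5 write a[3]=6 → slow++,fast++
(s=3,f=5) a[fast]=8≠a[slow]=6 write a[4]=8 → slow++,fast++
(s=4,f=6) a[fast]=10≠a[slow]=8 write a[5]=10 → slow++,fast++
(s=5,f=7) a[fast]=11≠a[slow]=10 write a[6]=11 → slow++,fast++
(s=6,f=8) a[fast]=11=a[slow] dup → fast++

slow=6, fast=9, prefix=[3, 4, 5, 6, 8, 10, 11]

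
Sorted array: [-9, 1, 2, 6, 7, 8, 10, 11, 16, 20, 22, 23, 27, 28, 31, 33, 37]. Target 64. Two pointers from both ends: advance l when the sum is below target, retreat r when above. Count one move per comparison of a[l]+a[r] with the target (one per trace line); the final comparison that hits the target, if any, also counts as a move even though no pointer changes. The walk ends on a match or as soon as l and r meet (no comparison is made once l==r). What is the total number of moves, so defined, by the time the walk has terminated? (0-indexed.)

13 moves

[0,16] -9+37=28 <64 → l++
[1,16] 1+37=38 <64 → l++
[2,16] 2+37=39 <64 → l++
[3,16] 6+37=43 <64 → l++
[4,16] 7+37=44 <64 → l++
[5,16] 8+37=45 <64 → l++
[6,16] 10+37=47 <64 → l++
[7,16] 11+37=48 <64 → l++
[8,16] 16+37=53 <64 → l++
[9,16] 20+37=57 <64 → l++
[10,16] 22+37=59 <64 → l++
[11,16] 23+37=60 <64 → l++
[12,16] 27+37=64 → found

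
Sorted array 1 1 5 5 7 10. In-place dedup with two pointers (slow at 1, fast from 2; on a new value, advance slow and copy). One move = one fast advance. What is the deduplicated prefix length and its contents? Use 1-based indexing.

length 4; prefix = [1, 5, 7, 10]

slow=1 fast=2: a[fast]=1=a[slow] dup, fast++
slow=1 fast=3: a[fast]=5≠a[slow]=1 write a[2]=5, slow++,fast++
slow=2 fast=4: a[fast]=5=a[slow] dup, fast++
slow=2 fast=5: a[fast]=7≠a[slow]=5 write a[3]=7, slow++,fast++
slow=3 fast=6: a[fast]=10≠a[slow]=7 write a[4]=10, slow++,fast++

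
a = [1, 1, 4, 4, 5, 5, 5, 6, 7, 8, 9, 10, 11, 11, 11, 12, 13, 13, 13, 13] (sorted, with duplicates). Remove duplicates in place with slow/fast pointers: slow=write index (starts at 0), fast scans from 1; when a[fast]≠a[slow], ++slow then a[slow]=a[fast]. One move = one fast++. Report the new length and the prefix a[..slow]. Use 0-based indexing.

slow=0 fast=1: a[fast]=1=a[slow] dup, fast++
slow=0 fast=2: a[fast]=4≠a[slow]=1 write a[1]=4, slow++,fast++
slow=1 fast=3: a[fast]=4=a[slow] dup, fast++
slow=1 fast=4: a[fast]=5≠a[slow]=4 write a[2]=5, slow++,fast++
slow=2 fast=5: a[fast]=5=a[slow] dup, fast++
slow=2 fast=6: a[fast]=5=a[slow] dup, fast++
slow=2 fast=7: a[fast]=6≠a[slow]=5 write a[3]=6, slow++,fast++
slow=3 fast=8: a[fast]=7≠a[slow]=6 write a[4]=7, slow++,fast++
slow=4 fast=9: a[fast]=8≠a[slow]=7 write a[5]=8, slow++,fast++
slow=5 fast=10: a[fast]=9≠a[slow]=8 write a[6]=9, slow++,fast++
slow=6 fast=11: a[fast]=10≠a[slow]=9 write a[7]=10, slow++,fast++
slow=7 fast=12: a[fast]=11≠a[slow]=10 write a[8]=11, slow++,fast++
slow=8 fast=13: a[fast]=11=a[slow] dup, fast++
slow=8 fast=14: a[fast]=11=a[slow] dup, fast++
slow=8 fast=15: a[fast]=12≠a[slow]=11 write a[9]=12, slow++,fast++
slow=9 fast=16: a[fast]=13≠a[slow]=12 write a[10]=13, slow++,fast++
slow=10 fast=17: a[fast]=13=a[slow] dup, fast++
slow=10 fast=18: a[fast]=13=a[slow] dup, fast++
slow=10 fast=19: a[fast]=13=a[slow] dup, fast++

length 11; prefix = [1, 4, 5, 6, 7, 8, 9, 10, 11, 12, 13]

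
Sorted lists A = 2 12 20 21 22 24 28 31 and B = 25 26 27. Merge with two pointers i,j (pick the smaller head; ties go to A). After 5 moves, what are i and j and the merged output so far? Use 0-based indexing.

[i=0,j=0] A[i]=2<=B[j]=25 take 2 → i++
[i=1,j=0] A[i]=12<=B[j]=25 take 12 → i++
[i=2,j=0] A[i]=20<=B[j]=25 take 20 → i++
[i=3,j=0] A[i]=21<=B[j]=25 take 21 → i++
[i=4,j=0] A[i]=22<=B[j]=25 take 22 → i++

i=5, j=0, merged so far=[2, 12, 20, 21, 22]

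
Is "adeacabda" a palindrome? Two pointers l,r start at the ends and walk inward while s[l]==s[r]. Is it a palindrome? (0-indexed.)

not a palindrome (mismatch at 2,6)

[0,8] 'a'=='a' → l++,r--
[1,7] 'd'=='d' → l++,r--
[2,6] 'e'!='b' → stop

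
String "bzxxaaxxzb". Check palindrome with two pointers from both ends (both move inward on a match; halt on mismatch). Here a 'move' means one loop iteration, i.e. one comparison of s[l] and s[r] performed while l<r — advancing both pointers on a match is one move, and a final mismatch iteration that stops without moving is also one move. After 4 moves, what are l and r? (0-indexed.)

[0,9] 'b'=='b' → l++,r--
[1,8] 'z'=='z' → l++,r--
[2,7] 'x'=='x' → l++,r--
[3,6] 'x'=='x' → l++,r--

l=4, r=5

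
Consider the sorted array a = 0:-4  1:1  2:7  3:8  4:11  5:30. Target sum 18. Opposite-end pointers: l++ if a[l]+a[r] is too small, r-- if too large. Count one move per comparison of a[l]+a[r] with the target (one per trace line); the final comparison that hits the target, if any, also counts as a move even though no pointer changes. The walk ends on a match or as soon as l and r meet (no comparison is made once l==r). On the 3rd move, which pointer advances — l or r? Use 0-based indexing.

l

[0,5] -4+30=26 >18 → r--
[0,4] -4+11=7 <18 → l++
[1,4] 1+11=12 <18 → l++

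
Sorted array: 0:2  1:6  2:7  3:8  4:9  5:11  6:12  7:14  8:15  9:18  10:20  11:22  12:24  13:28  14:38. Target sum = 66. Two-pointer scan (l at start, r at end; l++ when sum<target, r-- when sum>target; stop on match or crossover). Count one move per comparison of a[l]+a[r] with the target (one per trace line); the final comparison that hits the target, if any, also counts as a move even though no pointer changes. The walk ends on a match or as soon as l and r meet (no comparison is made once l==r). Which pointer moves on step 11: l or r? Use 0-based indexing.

l

[0,14] 2+38=40 <66 → l++
[1,14] 6+38=44 <66 → l++
[2,14] 7+38=45 <66 → l++
[3,14] 8+38=46 <66 → l++
[4,14] 9+38=47 <66 → l++
[5,14] 11+38=49 <66 → l++
[6,14] 12+38=50 <66 → l++
[7,14] 14+38=52 <66 → l++
[8,14] 15+38=53 <66 → l++
[9,14] 18+38=56 <66 → l++
[10,14] 20+38=58 <66 → l++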